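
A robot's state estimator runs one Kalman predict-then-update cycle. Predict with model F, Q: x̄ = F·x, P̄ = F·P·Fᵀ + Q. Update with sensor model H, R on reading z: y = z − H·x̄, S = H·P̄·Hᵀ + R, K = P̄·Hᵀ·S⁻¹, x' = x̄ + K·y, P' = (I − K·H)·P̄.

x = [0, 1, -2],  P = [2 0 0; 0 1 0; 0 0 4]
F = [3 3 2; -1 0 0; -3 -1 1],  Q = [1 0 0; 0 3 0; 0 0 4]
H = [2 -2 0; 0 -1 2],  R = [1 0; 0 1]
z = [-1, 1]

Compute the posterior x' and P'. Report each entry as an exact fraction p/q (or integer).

x̄ = F·x = [-1, 0, -3]
P̄ = F·P·Fᵀ + Q = [44 -6 -13; -6 5 6; -13 6 27]
y = z − H·x̄ = [1, 7]
S = H·P̄·Hᵀ + R = [245 -54; -54 90]
K = P̄·Hᵀ·S⁻¹ = [440/1063 250/9567; -89/1063 527/19134; -46/1063 1618/3189]
x' = x̄ + K·y = [-3857/9567, 2087/19134, 1621/3189]
P' = (I − K·H)·P̄ = [29948/9567 27968/9567 4703/3189; 27968/9567 56737/19134 4772/3189; 4703/3189 4772/3189 1065/1063]

x' = [-3857/9567, 2087/19134, 1621/3189]
P' = [29948/9567 27968/9567 4703/3189; 27968/9567 56737/19134 4772/3189; 4703/3189 4772/3189 1065/1063]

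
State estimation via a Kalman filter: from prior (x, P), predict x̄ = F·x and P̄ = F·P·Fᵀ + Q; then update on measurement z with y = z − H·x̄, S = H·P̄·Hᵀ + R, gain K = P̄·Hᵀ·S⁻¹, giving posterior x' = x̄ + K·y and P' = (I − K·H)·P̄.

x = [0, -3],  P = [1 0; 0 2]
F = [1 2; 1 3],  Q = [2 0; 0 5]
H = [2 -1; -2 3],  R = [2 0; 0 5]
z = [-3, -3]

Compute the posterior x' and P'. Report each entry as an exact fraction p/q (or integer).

x̄ = F·x = [-6, -9]
P̄ = F·P·Fᵀ + Q = [11 13; 13 24]
y = z − H·x̄ = [0, 12]
S = H·P̄·Hᵀ + R = [18 -12; -12 109]
K = P̄·Hᵀ·S⁻¹ = [395/606 23/101; 385/909 142/303]
x' = x̄ + K·y = [-330/101, -341/101]
P' = (I − K·H)·P̄ = [255/202 370/303; 370/303 1450/909]

x' = [-330/101, -341/101]
P' = [255/202 370/303; 370/303 1450/909]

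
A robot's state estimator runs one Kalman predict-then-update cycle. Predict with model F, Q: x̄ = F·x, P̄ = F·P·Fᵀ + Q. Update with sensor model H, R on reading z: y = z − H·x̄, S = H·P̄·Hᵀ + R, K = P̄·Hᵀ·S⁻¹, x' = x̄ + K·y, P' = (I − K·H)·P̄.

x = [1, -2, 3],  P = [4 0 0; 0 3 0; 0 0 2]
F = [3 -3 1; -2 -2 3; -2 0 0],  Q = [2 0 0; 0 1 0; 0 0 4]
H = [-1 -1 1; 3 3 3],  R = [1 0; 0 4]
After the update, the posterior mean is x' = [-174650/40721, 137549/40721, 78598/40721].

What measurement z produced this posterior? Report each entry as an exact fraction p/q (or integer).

x̄ = F·x = [12, 11, -2]
P̄ = F·P·Fᵀ + Q = [67 0 -24; 0 47 16; -24 16 20]
S = H·P̄·Hᵀ + R = [151 -282; -282 1066]
K = P̄·Hᵀ·S⁻¹ = [-30314/40721 -6183/81442; 10126/40721 19797/81442; 20000/40721 6666/40721]
x' − x̄ = [-663302/40721, -310382/40721, 160040/40721] = K·y
y = (KᵀK)⁻¹·Kᵀ·(x' − x̄) = [28, -60]
z = y + H·x̄ = [28, -60] + [-25, 63] = [3, 3]

z = [3, 3]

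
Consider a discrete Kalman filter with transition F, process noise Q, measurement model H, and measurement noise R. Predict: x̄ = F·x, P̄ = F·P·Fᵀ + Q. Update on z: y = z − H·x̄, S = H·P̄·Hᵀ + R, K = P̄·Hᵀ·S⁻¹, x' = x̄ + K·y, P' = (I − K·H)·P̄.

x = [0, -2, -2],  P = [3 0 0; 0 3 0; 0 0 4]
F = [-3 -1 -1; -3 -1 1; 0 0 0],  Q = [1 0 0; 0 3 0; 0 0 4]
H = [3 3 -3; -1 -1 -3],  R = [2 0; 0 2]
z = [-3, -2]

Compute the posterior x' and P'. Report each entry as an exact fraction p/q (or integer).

x̄ = F·x = [4, 0, 0]
P̄ = F·P·Fᵀ + Q = [35 26 0; 26 37 0; 0 0 4]
y = z − H·x̄ = [-15, 2]
S = H·P̄·Hᵀ + R = [1154 -336; -336 162]
K = P̄·Hᵀ·S⁻¹ = [1525/12342 -4453/37026; 525/4114 -511/4114; -166/2057 -1490/6171]
x' = x̄ + K·y = [70573/37026, -8897/4114, 4490/6171]
P' = (I − K·H)·P̄ = [93526/18513 -10141/2057 244/6171; -10141/2057 10400/2057 84/2057; 244/6171 84/2057 276/2057]

x' = [70573/37026, -8897/4114, 4490/6171]
P' = [93526/18513 -10141/2057 244/6171; -10141/2057 10400/2057 84/2057; 244/6171 84/2057 276/2057]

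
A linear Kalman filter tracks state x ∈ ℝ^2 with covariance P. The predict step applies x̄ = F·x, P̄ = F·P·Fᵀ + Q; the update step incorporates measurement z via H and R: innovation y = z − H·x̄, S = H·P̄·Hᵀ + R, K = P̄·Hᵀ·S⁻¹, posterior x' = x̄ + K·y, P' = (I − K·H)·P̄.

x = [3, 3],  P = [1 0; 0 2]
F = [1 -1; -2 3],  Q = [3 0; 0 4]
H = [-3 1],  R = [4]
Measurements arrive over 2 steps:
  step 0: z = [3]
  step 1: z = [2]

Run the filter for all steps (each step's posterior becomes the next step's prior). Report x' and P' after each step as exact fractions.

step 0: x' = [0, 3], P' = [29/33 61/33; 61/33 233/33]
step 1: x' = [-10/59, 748/413], P' = [921/944 2095/944; 2095/944 55871/6608]

step 0: x̄ = F·x = [0, 3]
step 0: P̄ = F·P·Fᵀ + Q = [6 -8; -8 26]
step 0: y = z − H·x̄ = [0]
step 0: S = H·P̄·Hᵀ + R = [132]
step 0: K = P̄·Hᵀ·S⁻¹ = [-13/66; 25/66]
step 0: x' = x̄ + K·y = [0, 3]
step 0: P' = (I − K·H)·P̄ = [29/33 61/33; 61/33 233/33]
step 1: x̄ = F·x = [-3, 9]
step 1: P̄ = F·P·Fᵀ + Q = [239/33 -452/33; -452/33 1613/33]
step 1: y = z − H·x̄ = [-16]
step 1: S = H·P̄·Hᵀ + R = [6608/33]
step 1: K = P̄·Hᵀ·S⁻¹ = [-167/944; 2969/6608]
step 1: x' = x̄ + K·y = [-10/59, 748/413]
step 1: P' = (I − K·H)·P̄ = [921/944 2095/944; 2095/944 55871/6608]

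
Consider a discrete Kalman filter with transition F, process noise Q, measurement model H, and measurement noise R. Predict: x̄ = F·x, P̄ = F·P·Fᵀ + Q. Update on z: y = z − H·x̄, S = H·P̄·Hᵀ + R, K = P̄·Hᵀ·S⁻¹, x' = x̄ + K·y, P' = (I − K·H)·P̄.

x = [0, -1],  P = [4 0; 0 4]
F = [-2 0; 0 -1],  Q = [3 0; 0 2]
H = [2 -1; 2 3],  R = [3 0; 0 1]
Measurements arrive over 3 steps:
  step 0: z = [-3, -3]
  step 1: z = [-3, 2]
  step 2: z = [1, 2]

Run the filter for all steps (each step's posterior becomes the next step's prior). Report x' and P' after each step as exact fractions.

step 0: x' = [-616/409, 163/7771], P' = [171/409 -96/409; -96/409 1842/7771]
step 1: x' = [-2940770/6063041, 6030671/6063041], P' = [2335263/6063041 -1283136/6063041; -1283136/6063041 1324344/6063041]
step 2: x' = [3451107230/4592364811, 568214589/4592364811], P' = [1762241253/4592364811 -967499232/4592364811; -967499232/4592364811 1000151694/4592364811]

step 0: x̄ = F·x = [0, 1]
step 0: P̄ = F·P·Fᵀ + Q = [19 0; 0 6]
step 0: y = z − H·x̄ = [-2, -6]
step 0: S = H·P̄·Hᵀ + R = [85 58; 58 131]
step 0: K = P̄·Hᵀ·S⁻¹ = [146/409 54/409; -1830/7771 1878/7771]
step 0: x' = x̄ + K·y = [-616/409, 163/7771]
step 0: P' = (I − K·H)·P̄ = [171/409 -96/409; -96/409 1842/7771]
step 1: x̄ = F·x = [1232/409, -163/7771]
step 1: P̄ = F·P·Fᵀ + Q = [1911/409 -192/409; -192/409 17384/7771]
step 1: y = z − H·x̄ = [-70292/7771, -30785/7771]
step 1: S = H·P̄·Hᵀ + R = [200525/7771 78492/7771; 78492/7771 265687/7771]
step 1: K = P̄·Hᵀ·S⁻¹ = [1984554/6063041 821118/6063041; -1296872/6063041 1406760/6063041]
step 1: x' = x̄ + K·y = [-2940770/6063041, 6030671/6063041]
step 1: P' = (I − K·H)·P̄ = [2335263/6063041 -1283136/6063041; -1283136/6063041 1324344/6063041]
step 2: x̄ = F·x = [5881540/6063041, -6030671/6063041]
step 2: P̄ = F·P·Fᵀ + Q = [27530175/6063041 -2566272/6063041; -2566272/6063041 13450426/6063041]
step 2: y = z − H·x̄ = [-11730710/6063041, 18455015/6063041]
step 2: S = H·P̄·Hᵀ + R = [152025337/6063041 59504334/6063041; 59504334/6063041 206442311/6063041]
step 2: K = P̄·Hᵀ·S⁻¹ = [1497327246/4592364811 621984810/4592364811; -978383386/4592364811 1065456618/4592364811]
step 2: x' = x̄ + K·y = [3451107230/4592364811, 568214589/4592364811]
step 2: P' = (I − K·H)·P̄ = [1762241253/4592364811 -967499232/4592364811; -967499232/4592364811 1000151694/4592364811]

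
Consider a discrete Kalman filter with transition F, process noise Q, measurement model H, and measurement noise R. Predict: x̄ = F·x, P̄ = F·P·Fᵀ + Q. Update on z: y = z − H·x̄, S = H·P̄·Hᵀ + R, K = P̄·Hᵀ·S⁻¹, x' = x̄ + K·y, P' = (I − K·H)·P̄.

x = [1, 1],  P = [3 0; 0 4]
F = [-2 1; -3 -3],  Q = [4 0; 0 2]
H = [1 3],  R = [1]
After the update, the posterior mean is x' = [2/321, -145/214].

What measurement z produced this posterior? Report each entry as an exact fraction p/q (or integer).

z = [-2]

x̄ = F·x = [-1, -6]
P̄ = F·P·Fᵀ + Q = [20 6; 6 65]
S = H·P̄·Hᵀ + R = [642]
K = P̄·Hᵀ·S⁻¹ = [19/321; 67/214]
x' − x̄ = [323/321, 1139/214] = K·y
y = (KᵀK)⁻¹·Kᵀ·(x' − x̄) = [17]
z = y + H·x̄ = [17] + [-19] = [-2]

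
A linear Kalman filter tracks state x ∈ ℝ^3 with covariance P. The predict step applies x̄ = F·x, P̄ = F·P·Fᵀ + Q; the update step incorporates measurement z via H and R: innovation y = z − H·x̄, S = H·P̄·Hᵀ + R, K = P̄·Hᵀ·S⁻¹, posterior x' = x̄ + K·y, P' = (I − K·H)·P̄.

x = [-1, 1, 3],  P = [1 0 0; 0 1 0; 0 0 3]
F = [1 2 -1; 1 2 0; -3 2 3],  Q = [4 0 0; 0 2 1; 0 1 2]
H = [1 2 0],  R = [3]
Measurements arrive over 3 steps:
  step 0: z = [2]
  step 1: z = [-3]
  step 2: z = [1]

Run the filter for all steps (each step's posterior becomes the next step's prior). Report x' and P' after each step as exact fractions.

step 0: x' = [-82/63, 101/63, 874/63], P' = [272/63 -103/63 -416/63; -103/63 80/63 202/63; -416/63 202/63 2630/63]
step 1: x' = [-45136/5267, 14180/5267, 206230/5267], P' = [66874/5267 -28232/5267 -269318/5267; -28232/5267 15322/5267 119995/5267; -269318/5267 119995/5267 1635856/5267]
step 2: x' = [921344/405587, -336426/405587, -2263922/405587], P' = [37555338/2027935 -16047762/2027935 -164292238/2027935; -16047762/2027935 8168028/2027935 72713897/2027935; -164292238/2027935 72713897/2027935 972106088/2027935]

step 0: x̄ = F·x = [-2, 1, 14]
step 0: P̄ = F·P·Fᵀ + Q = [12 5 -8; 5 7 2; -8 2 42]
step 0: y = z − H·x̄ = [2]
step 0: S = H·P̄·Hᵀ + R = [63]
step 0: K = P̄·Hᵀ·S⁻¹ = [22/63; 19/63; -4/63]
step 0: x' = x̄ + K·y = [-82/63, 101/63, 874/63]
step 0: P' = (I − K·H)·P̄ = [272/63 -103/63 -416/63; -103/63 80/63 202/63; -416/63 202/63 2630/63]
step 1: x̄ = F·x = [-754/63, 40/21, 3070/63]
step 1: P̄ = F·P·Fᵀ + Q = [3086/63 64/21 -9662/63; 64/21 34/7 -19/21; -9662/63 -19/21 37712/63]
step 1: y = z − H·x̄ = [325/63]
step 1: S = H·P̄·Hᵀ + R = [5267/63]
step 1: K = P̄·Hᵀ·S⁻¹ = [3470/5267; 804/5267; -9776/5267]
step 1: x' = x̄ + K·y = [-45136/5267, 14180/5267, 206230/5267]
step 1: P' = (I − K·H)·P̄ = [66874/5267 -28232/5267 -269318/5267; -28232/5267 15322/5267 119995/5267; -269318/5267 119995/5267 1635856/5267]
step 2: x̄ = F·x = [-223006/5267, -16776/5267, 782458/5267]
step 2: P̄ = F·P·Fᵀ + Q = [1730814/5267 44562/5267 -6069902/5267; 44562/5267 25768/5267 -109123/5267; -6069902/5267 -109123/5267 22022840/5267]
step 2: y = z − H·x̄ = [261825/5267]
step 2: S = H·P̄·Hᵀ + R = [2027935/5267]
step 2: K = P̄·Hᵀ·S⁻¹ = [1819938/2027935; 96098/2027935; -6288148/2027935]
step 2: x' = x̄ + K·y = [921344/405587, -336426/405587, -2263922/405587]
step 2: P' = (I − K·H)·P̄ = [37555338/2027935 -16047762/2027935 -164292238/2027935; -16047762/2027935 8168028/2027935 72713897/2027935; -164292238/2027935 72713897/2027935 972106088/2027935]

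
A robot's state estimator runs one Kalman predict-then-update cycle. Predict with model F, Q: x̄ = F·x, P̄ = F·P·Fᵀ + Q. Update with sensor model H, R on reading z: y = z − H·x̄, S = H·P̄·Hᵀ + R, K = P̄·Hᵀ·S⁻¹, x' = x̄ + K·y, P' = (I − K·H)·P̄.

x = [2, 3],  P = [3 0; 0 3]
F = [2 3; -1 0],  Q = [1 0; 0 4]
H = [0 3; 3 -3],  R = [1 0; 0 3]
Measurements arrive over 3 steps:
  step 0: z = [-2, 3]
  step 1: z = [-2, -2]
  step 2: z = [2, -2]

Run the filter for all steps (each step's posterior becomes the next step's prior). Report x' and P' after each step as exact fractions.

step 0: x̄ = F·x = [13, -2]
step 0: P̄ = F·P·Fᵀ + Q = [40 -6; -6 7]
step 0: y = z − H·x̄ = [4, -42]
step 0: S = H·P̄·Hᵀ + R = [64 -117; -117 534]
step 0: K = P̄·Hᵀ·S⁻¹ = [2178/6829 2242/6829; 2217/6829 -13/6829]
step 0: x' = x̄ + K·y = [3325/6829, -4244/6829]
step 0: P' = (I − K·H)·P̄ = [2968/6829 726/6829; 726/6829 739/6829]
step 1: x̄ = F·x = [-6082/6829, -3325/6829]
step 1: P̄ = F·P·Fᵀ + Q = [34064/6829 -8114/6829; -8114/6829 30284/6829]
step 1: y = z − H·x̄ = [-3683/6829, -5387/6829]
step 1: S = H·P̄·Hᵀ + R = [279385/6829 -345582/6829; -345582/6829 745671/6829]
step 1: K = P̄·Hᵀ·S⁻¹ = [1248438/4339453 1314958/4339453; 1363632/4339453 -38398/4339453]
step 1: x' = x̄ + K·y = [-5575374/4339453, -2817995/4339453]
step 1: P' = (I − K·H)·P̄ = [1731104/4339453 416146/4339453; 416146/4339453 454544/4339453]
step 2: x̄ = F·x = [-19604733/4339453, 5575374/4339453]
step 2: P̄ = F·P·Fᵀ + Q = [20348517/4339453 -4710646/4339453; -4710646/4339453 19088916/4339453]
step 2: y = z − H·x̄ = [-8047216/4339453, 66861415/4339453]
step 2: S = H·P̄·Hᵀ + R = [176139697/4339453 -214196058/4339453; -214196058/4339453 452746884/4339453]
step 2: K = P̄·Hᵀ·S⁻¹ = [372724815/1300730288 784640731/2601460576; 204212079/650365144 -11899781/1300730288]
step 2: x' = x̄ + K·y = [-1045648991/2601460576, 730447873/1300730288]
step 2: P' = (I − K·H)·P̄ = [1033123941/2601460576 124241605/1300730288; 124241605/1300730288 68070693/650365144]

step 0: x' = [3325/6829, -4244/6829], P' = [2968/6829 726/6829; 726/6829 739/6829]
step 1: x' = [-5575374/4339453, -2817995/4339453], P' = [1731104/4339453 416146/4339453; 416146/4339453 454544/4339453]
step 2: x' = [-1045648991/2601460576, 730447873/1300730288], P' = [1033123941/2601460576 124241605/1300730288; 124241605/1300730288 68070693/650365144]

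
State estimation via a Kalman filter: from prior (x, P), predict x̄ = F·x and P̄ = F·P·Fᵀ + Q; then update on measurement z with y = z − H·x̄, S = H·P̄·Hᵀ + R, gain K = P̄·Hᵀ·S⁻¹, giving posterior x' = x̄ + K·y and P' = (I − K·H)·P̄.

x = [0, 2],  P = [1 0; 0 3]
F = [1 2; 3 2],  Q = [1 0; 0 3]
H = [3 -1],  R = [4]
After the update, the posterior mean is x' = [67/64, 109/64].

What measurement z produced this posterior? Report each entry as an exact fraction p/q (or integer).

z = [1]

x̄ = F·x = [4, 4]
P̄ = F·P·Fᵀ + Q = [14 15; 15 24]
S = H·P̄·Hᵀ + R = [64]
K = P̄·Hᵀ·S⁻¹ = [27/64; 21/64]
x' − x̄ = [-189/64, -147/64] = K·y
y = (KᵀK)⁻¹·Kᵀ·(x' − x̄) = [-7]
z = y + H·x̄ = [-7] + [8] = [1]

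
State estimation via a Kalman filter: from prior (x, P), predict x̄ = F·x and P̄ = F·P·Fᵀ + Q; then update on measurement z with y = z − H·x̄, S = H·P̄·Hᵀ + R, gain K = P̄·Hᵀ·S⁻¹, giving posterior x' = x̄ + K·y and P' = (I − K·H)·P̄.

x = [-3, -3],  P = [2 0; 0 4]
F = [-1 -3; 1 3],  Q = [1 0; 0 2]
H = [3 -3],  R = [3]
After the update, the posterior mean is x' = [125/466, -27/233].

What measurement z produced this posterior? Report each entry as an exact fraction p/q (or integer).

z = [1]

x̄ = F·x = [12, -12]
P̄ = F·P·Fᵀ + Q = [39 -38; -38 40]
S = H·P̄·Hᵀ + R = [1398]
K = P̄·Hᵀ·S⁻¹ = [77/466; -39/233]
x' − x̄ = [-5467/466, 2769/233] = K·y
y = (KᵀK)⁻¹·Kᵀ·(x' − x̄) = [-71]
z = y + H·x̄ = [-71] + [72] = [1]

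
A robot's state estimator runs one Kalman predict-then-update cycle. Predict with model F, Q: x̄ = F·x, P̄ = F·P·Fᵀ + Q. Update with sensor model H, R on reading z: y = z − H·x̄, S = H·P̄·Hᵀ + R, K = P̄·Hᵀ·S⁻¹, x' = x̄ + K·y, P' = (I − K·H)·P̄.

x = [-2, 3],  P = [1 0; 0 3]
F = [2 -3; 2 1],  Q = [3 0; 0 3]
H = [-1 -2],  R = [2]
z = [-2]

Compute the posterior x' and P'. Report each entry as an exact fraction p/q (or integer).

x̄ = F·x = [-13, -1]
P̄ = F·P·Fᵀ + Q = [34 -5; -5 10]
y = z − H·x̄ = [-17]
S = H·P̄·Hᵀ + R = [56]
K = P̄·Hᵀ·S⁻¹ = [-3/7; -15/56]
x' = x̄ + K·y = [-40/7, 199/56]
P' = (I − K·H)·P̄ = [166/7 -80/7; -80/7 335/56]

x' = [-40/7, 199/56]
P' = [166/7 -80/7; -80/7 335/56]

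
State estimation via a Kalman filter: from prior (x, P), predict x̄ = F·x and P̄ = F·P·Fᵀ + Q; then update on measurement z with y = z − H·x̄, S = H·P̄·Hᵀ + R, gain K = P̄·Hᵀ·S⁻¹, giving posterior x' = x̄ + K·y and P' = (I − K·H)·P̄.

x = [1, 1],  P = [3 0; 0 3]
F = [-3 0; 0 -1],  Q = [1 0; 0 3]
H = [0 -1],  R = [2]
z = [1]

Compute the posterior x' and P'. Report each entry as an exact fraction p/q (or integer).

x̄ = F·x = [-3, -1]
P̄ = F·P·Fᵀ + Q = [28 0; 0 6]
y = z − H·x̄ = [0]
S = H·P̄·Hᵀ + R = [8]
K = P̄·Hᵀ·S⁻¹ = [0; -3/4]
x' = x̄ + K·y = [-3, -1]
P' = (I − K·H)·P̄ = [28 0; 0 3/2]

x' = [-3, -1]
P' = [28 0; 0 3/2]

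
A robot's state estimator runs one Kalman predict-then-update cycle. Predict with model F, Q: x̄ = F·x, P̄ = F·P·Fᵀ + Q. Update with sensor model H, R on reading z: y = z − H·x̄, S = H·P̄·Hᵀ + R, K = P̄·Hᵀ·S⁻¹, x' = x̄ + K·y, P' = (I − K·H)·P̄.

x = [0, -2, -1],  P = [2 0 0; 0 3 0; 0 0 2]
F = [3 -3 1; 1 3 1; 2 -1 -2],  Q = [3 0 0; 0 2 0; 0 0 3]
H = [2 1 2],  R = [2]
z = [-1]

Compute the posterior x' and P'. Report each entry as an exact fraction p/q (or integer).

x' = [355/347, -2153/347, 560/347]
P' = [4125/347 -3948/347 -2036/347; -3948/347 10922/347 -1536/347; -2036/347 -1536/347 2873/347]

x̄ = F·x = [5, -7, 4]
P̄ = F·P·Fᵀ + Q = [50 -19 17; -19 33 -9; 17 -9 22]
y = z − H·x̄ = [-12]
S = H·P̄·Hᵀ + R = [347]
K = P̄·Hᵀ·S⁻¹ = [115/347; -23/347; 69/347]
x' = x̄ + K·y = [355/347, -2153/347, 560/347]
P' = (I − K·H)·P̄ = [4125/347 -3948/347 -2036/347; -3948/347 10922/347 -1536/347; -2036/347 -1536/347 2873/347]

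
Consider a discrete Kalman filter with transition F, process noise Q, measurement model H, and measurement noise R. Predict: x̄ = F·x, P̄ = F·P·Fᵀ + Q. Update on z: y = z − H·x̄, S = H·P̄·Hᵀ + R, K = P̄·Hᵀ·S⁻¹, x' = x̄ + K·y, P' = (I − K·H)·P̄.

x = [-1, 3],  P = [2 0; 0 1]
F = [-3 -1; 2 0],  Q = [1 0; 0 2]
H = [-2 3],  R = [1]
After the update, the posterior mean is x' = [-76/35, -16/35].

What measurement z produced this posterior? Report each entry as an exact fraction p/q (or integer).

x̄ = F·x = [0, -2]
P̄ = F·P·Fᵀ + Q = [20 -12; -12 10]
S = H·P̄·Hᵀ + R = [315]
K = P̄·Hᵀ·S⁻¹ = [-76/315; 6/35]
x' − x̄ = [-76/35, 54/35] = K·y
y = (KᵀK)⁻¹·Kᵀ·(x' − x̄) = [9]
z = y + H·x̄ = [9] + [-6] = [3]

z = [3]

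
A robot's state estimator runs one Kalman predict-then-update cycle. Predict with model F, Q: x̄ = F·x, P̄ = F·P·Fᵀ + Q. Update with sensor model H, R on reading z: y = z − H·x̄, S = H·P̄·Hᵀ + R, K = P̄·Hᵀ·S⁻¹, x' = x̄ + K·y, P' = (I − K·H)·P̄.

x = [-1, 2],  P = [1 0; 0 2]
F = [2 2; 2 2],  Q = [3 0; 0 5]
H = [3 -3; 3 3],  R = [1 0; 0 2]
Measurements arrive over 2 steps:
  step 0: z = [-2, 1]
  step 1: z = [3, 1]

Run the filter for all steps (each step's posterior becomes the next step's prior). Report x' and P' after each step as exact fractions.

step 0: x' = [-5621/36614, 18385/36614], P' = [3027/36614 1023/36614; 1023/36614 3031/36614]
step 1: x' = [90665989/135557570, -43303037/135557570], P' = [11057521/135557570 3670837/135557570; 3670837/135557570 11130749/135557570]

step 0: x̄ = F·x = [2, 2]
step 0: P̄ = F·P·Fᵀ + Q = [15 12; 12 17]
step 0: y = z − H·x̄ = [-2, -11]
step 0: S = H·P̄·Hᵀ + R = [73 -18; -18 506]
step 0: K = P̄·Hᵀ·S⁻¹ = [3006/18307 6075/36614; -3012/18307 6081/36614]
step 0: x' = x̄ + K·y = [-5621/36614, 18385/36614]
step 0: P' = (I − K·H)·P̄ = [3027/36614 1023/36614; 1023/36614 3031/36614]
step 1: x̄ = F·x = [12764/18307, 12764/18307]
step 1: P̄ = F·P·Fᵀ + Q = [71129/18307 16208/18307; 16208/18307 107743/18307]
step 1: y = z − H·x̄ = [3, -58277/18307]
step 1: S = H·P̄·Hᵀ + R = [73 -18; -18 1938206/18307]
step 1: K = P̄·Hᵀ·S⁻¹ = [11080026/67778785 22092537/135557570; -11189868/67778785 22202379/135557570]
step 1: x' = x̄ + K·y = [90665989/135557570, -43303037/135557570]
step 1: P' = (I − K·H)·P̄ = [11057521/135557570 3670837/135557570; 3670837/135557570 11130749/135557570]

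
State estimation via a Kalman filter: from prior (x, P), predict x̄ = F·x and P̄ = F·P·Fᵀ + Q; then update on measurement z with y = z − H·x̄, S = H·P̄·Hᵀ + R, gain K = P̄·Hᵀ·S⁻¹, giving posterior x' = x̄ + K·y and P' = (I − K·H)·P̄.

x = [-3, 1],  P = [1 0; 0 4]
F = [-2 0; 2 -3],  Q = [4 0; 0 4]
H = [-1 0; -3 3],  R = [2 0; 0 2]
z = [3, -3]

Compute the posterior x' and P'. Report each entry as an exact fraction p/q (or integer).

x' = [-1410/1031, -2457/1031]
P' = [1520/1031 1508/1031; 1508/1031 1724/1031]

x̄ = F·x = [6, -9]
P̄ = F·P·Fᵀ + Q = [8 -4; -4 44]
y = z − H·x̄ = [9, 42]
S = H·P̄·Hᵀ + R = [10 36; 36 542]
K = P̄·Hᵀ·S⁻¹ = [-760/1031 -18/1031; -754/1031 324/1031]
x' = x̄ + K·y = [-1410/1031, -2457/1031]
P' = (I − K·H)·P̄ = [1520/1031 1508/1031; 1508/1031 1724/1031]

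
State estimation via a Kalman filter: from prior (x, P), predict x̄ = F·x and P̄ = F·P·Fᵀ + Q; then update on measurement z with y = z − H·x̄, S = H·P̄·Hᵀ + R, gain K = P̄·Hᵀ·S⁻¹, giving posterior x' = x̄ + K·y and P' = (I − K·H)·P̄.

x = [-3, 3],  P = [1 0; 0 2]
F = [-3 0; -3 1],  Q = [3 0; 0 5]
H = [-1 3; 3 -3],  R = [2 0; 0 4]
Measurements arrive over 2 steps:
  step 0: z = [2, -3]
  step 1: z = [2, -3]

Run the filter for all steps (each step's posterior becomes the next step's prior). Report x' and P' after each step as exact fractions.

step 0: x̄ = F·x = [9, 12]
step 0: P̄ = F·P·Fᵀ + Q = [12 9; 9 16]
step 0: y = z − H·x̄ = [-25, 6]
step 0: S = H·P̄·Hᵀ + R = [104 -72; -72 94]
step 0: K = P̄·Hᵀ·S⁻¹ = [147/328 18/41; 1077/2296 39/287]
step 0: x' = x̄ + K·y = [141/328, 357/328]
step 0: P' = (I − K·H)·P̄ = [435/328 243/328; 243/328 1285/2296]
step 1: x̄ = F·x = [-423/328, -33/164]
step 1: P̄ = F·P·Fᵀ + Q = [4899/328 1593/164; 1593/164 7491/574]
step 1: y = z − H·x̄ = [431/328, 87/328]
step 1: S = H·P̄·Hᵀ + R = [174749/2296 -104931/2296; -104931/2296 186061/2296]
step 1: K = P̄·Hᵀ·S⁻¹ = [2143443/4682809 2114190/4682809; 2213397/4682809 669753/4682809]
step 1: x' = x̄ + K·y = [-2661798/4682809, 2143833/4682809]
step 1: P' = (I − K·H)·P̄ = [6371823/4682809 3552903/4682809; 3552903/4682809 2659899/4682809]

step 0: x' = [141/328, 357/328], P' = [435/328 243/328; 243/328 1285/2296]
step 1: x' = [-2661798/4682809, 2143833/4682809], P' = [6371823/4682809 3552903/4682809; 3552903/4682809 2659899/4682809]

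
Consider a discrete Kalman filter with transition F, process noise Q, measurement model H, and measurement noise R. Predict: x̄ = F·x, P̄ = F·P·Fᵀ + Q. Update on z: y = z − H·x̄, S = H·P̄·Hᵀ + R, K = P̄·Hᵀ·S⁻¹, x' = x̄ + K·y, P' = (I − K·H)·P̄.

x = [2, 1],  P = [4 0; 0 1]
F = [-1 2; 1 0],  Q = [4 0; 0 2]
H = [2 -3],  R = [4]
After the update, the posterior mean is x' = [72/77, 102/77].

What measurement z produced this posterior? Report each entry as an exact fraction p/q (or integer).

z = [-2]

x̄ = F·x = [0, 2]
P̄ = F·P·Fᵀ + Q = [12 -4; -4 6]
S = H·P̄·Hᵀ + R = [154]
K = P̄·Hᵀ·S⁻¹ = [18/77; -13/77]
x' − x̄ = [72/77, -52/77] = K·y
y = (KᵀK)⁻¹·Kᵀ·(x' − x̄) = [4]
z = y + H·x̄ = [4] + [-6] = [-2]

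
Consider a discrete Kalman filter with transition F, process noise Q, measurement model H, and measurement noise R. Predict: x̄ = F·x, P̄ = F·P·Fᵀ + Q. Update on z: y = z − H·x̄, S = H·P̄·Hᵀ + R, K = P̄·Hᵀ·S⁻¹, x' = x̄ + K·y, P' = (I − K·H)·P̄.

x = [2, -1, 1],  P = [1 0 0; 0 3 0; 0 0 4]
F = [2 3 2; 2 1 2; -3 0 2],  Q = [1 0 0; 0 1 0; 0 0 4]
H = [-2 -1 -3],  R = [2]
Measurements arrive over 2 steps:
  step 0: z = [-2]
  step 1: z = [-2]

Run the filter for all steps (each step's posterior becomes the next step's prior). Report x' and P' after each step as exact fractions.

step 0: x' = [18/5, 4211/775, -2749/775], P' = [17 33/5 -67/5; 33/5 6056/775 -5354/775; -67/5 -5354/775 8786/775]
step 1: x' = [6394369/449082, 2371/549, -2306501/224541], P' = [62750303/1347246 19448/1647 -23624350/673623; 19448/1647 8407/1647 -15845/1647; -23624350/673623 -15845/1647 18107281/673623]

step 0: x̄ = F·x = [3, 5, -4]
step 0: P̄ = F·P·Fᵀ + Q = [48 29 10; 29 24 10; 10 10 29]
step 0: y = z − H·x̄ = [-3]
step 0: S = H·P̄·Hᵀ + R = [775]
step 0: K = P̄·Hᵀ·S⁻¹ = [-1/5; -112/775; -117/775]
step 0: x' = x̄ + K·y = [18/5, 4211/775, -2749/775]
step 0: P' = (I − K·H)·P̄ = [17 33/5 -67/5; 33/5 6056/775 -5354/775; -67/5 -5354/775 8786/775]
step 1: x̄ = F·x = [2543/155, 4293/775, -13868/775]
step 1: P̄ = F·P·Fᵀ + Q = [2287/31 4204/155 -20259/155; 4204/155 10639/775 -49189/775; -20259/155 -49189/775 281439/775]
step 1: y = z − H·x̄ = [-13431/775]
step 1: S = H·P̄·Hᵀ + R = [1347246/775]
step 1: K = P̄·Hᵀ·S⁻¹ = [168515/1347246; 116/1647; -296269/673623]
step 1: x' = x̄ + K·y = [6394369/449082, 2371/549, -2306501/224541]
step 1: P' = (I − K·H)·P̄ = [62750303/1347246 19448/1647 -23624350/673623; 19448/1647 8407/1647 -15845/1647; -23624350/673623 -15845/1647 18107281/673623]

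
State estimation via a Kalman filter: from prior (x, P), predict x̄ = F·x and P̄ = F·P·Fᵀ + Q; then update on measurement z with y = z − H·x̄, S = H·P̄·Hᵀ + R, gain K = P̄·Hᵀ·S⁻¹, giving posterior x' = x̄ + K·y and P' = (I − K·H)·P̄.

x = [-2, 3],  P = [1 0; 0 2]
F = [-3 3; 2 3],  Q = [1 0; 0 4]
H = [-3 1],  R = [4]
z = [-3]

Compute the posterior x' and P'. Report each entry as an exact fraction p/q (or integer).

x̄ = F·x = [15, 5]
P̄ = F·P·Fᵀ + Q = [28 12; 12 26]
y = z − H·x̄ = [37]
S = H·P̄·Hᵀ + R = [210]
K = P̄·Hᵀ·S⁻¹ = [-12/35; -1/21]
x' = x̄ + K·y = [81/35, 68/21]
P' = (I − K·H)·P̄ = [116/35 60/7; 60/7 536/21]

x' = [81/35, 68/21]
P' = [116/35 60/7; 60/7 536/21]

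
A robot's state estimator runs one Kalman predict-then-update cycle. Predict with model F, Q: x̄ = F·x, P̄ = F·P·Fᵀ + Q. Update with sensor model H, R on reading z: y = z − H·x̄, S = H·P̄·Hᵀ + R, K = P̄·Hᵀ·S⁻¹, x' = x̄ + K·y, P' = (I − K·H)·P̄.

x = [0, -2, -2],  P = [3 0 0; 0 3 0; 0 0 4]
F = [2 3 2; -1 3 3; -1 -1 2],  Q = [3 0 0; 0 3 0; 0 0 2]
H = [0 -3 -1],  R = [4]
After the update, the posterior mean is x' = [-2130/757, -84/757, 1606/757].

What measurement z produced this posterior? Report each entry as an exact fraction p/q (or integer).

x̄ = F·x = [-10, -12, -2]
P̄ = F·P·Fᵀ + Q = [58 45 1; 45 69 18; 1 18 24]
S = H·P̄·Hᵀ + R = [757]
K = P̄·Hᵀ·S⁻¹ = [-136/757; -225/757; -78/757]
x' − x̄ = [5440/757, 9000/757, 3120/757] = K·y
y = (KᵀK)⁻¹·Kᵀ·(x' − x̄) = [-40]
z = y + H·x̄ = [-40] + [38] = [-2]

z = [-2]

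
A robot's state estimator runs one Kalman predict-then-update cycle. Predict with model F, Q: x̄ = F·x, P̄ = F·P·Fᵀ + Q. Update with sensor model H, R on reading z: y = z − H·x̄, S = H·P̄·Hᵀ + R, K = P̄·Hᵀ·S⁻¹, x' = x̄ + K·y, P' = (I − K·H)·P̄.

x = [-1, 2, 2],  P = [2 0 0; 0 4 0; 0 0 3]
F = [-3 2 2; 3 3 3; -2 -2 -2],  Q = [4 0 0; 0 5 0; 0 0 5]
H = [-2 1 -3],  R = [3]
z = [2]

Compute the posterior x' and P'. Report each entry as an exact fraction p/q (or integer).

x̄ = F·x = [11, 9, -6]
P̄ = F·P·Fᵀ + Q = [50 24 -16; 24 86 -54; -16 -54 41]
y = z − H·x̄ = [-3]
S = H·P̄·Hᵀ + R = [694]
K = P̄·Hᵀ·S⁻¹ = [-14/347; 100/347; -145/694]
x' = x̄ + K·y = [3859/347, 2823/347, -3729/694]
P' = (I − K·H)·P̄ = [16958/347 11128/347 -7582/347; 11128/347 9842/347 -4238/347; -7582/347 -4238/347 7429/694]

x' = [3859/347, 2823/347, -3729/694]
P' = [16958/347 11128/347 -7582/347; 11128/347 9842/347 -4238/347; -7582/347 -4238/347 7429/694]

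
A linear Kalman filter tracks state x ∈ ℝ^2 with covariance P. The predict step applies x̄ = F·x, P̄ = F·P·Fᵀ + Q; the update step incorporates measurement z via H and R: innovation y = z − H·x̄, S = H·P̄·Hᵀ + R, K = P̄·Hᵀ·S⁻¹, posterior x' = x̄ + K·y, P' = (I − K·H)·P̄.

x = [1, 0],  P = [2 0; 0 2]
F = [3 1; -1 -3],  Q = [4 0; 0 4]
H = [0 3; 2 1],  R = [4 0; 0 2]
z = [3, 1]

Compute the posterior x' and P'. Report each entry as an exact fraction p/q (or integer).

x' = [147/2035, 53/55]
P' = [1212/2035 -12/55; -12/55 24/55]

x̄ = F·x = [3, -1]
P̄ = F·P·Fᵀ + Q = [24 -12; -12 24]
y = z − H·x̄ = [6, -4]
S = H·P̄·Hᵀ + R = [220 0; 0 74]
K = P̄·Hᵀ·S⁻¹ = [-9/55 18/37; 18/55 0]
x' = x̄ + K·y = [147/2035, 53/55]
P' = (I − K·H)·P̄ = [1212/2035 -12/55; -12/55 24/55]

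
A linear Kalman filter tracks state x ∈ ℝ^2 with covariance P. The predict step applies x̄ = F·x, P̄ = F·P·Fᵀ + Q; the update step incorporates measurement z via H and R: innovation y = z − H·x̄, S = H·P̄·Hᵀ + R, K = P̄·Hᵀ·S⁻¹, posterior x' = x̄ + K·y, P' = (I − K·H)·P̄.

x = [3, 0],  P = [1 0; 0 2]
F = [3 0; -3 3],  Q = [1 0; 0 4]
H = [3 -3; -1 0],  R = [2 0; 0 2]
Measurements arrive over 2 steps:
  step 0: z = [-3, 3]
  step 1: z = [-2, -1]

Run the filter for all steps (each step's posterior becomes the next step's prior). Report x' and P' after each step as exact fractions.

step 0: x' = [-1, 0], P' = [4162/3147 1362/1049; 1362/1049 1568/1049]
step 1: x' = [484895/562347, 296039/187449], P' = [755656/562347 242710/187449; 242710/187449 91344/62483]

step 0: x̄ = F·x = [9, -9]
step 0: P̄ = F·P·Fᵀ + Q = [10 -9; -9 31]
step 0: y = z − H·x̄ = [-57, 12]
step 0: S = H·P̄·Hᵀ + R = [533 -57; -57 12]
step 0: K = P̄·Hᵀ·S⁻¹ = [38/1049 -2081/3147; -309/1049 -681/1049]
step 0: x' = x̄ + K·y = [-1, 0]
step 0: P' = (I − K·H)·P̄ = [4162/3147 1362/1049; 1362/1049 1568/1049]
step 1: x̄ = F·x = [-3, 3]
step 1: P̄ = F·P·Fᵀ + Q = [13535/1049 -228/1049; -228/1049 6278/1049]
step 1: y = z − H·x̄ = [16, -4]
step 1: S = H·P̄·Hᵀ + R = [184519/1049 -41289/1049; -41289/1049 15633/1049]
step 1: K = P̄·Hᵀ·S⁻¹ = [13763/187449 -377828/562347; -15661/62483 -121355/187449]
step 1: x' = x̄ + K·y = [484895/562347, 296039/187449]
step 1: P' = (I − K·H)·P̄ = [755656/562347 242710/187449; 242710/187449 91344/62483]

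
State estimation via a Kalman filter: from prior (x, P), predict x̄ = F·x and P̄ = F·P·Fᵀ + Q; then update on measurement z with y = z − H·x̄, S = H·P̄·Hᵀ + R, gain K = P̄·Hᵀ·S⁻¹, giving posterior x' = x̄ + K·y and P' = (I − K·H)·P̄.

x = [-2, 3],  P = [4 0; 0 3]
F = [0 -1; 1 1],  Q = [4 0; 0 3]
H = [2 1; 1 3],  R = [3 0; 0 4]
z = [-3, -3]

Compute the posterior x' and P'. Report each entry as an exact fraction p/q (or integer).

x̄ = F·x = [-3, 1]
P̄ = F·P·Fᵀ + Q = [7 -3; -3 10]
y = z − H·x̄ = [2, -3]
S = H·P̄·Hᵀ + R = [29 23; 23 83]
K = P̄·Hᵀ·S⁻¹ = [959/1878 -311/1878; -289/1878 691/1878]
x' = x̄ + K·y = [-2783/1878, -773/1878]
P' = (I − K·H)·P̄ = [1975/1878 -1073/1878; -1073/1878 1279/1878]

x' = [-2783/1878, -773/1878]
P' = [1975/1878 -1073/1878; -1073/1878 1279/1878]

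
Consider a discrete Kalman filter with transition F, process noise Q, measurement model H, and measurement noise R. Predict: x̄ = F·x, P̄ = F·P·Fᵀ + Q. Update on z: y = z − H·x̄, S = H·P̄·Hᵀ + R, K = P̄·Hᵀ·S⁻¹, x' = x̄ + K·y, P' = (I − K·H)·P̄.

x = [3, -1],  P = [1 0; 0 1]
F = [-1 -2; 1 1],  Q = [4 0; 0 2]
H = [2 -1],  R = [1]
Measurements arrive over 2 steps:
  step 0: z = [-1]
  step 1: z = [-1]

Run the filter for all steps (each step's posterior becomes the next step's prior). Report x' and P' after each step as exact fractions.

step 0: x̄ = F·x = [-1, 2]
step 0: P̄ = F·P·Fᵀ + Q = [9 -3; -3 4]
step 0: y = z − H·x̄ = [3]
step 0: S = H·P̄·Hᵀ + R = [53]
step 0: K = P̄·Hᵀ·S⁻¹ = [21/53; -10/53]
step 0: x' = x̄ + K·y = [10/53, 76/53]
step 0: P' = (I − K·H)·P̄ = [36/53 51/53; 51/53 112/53]
step 1: x̄ = F·x = [-162/53, 86/53]
step 1: P̄ = F·P·Fᵀ + Q = [900/53 -413/53; -413/53 356/53]
step 1: y = z − H·x̄ = [357/53]
step 1: S = H·P̄·Hᵀ + R = [5661/53]
step 1: K = P̄·Hᵀ·S⁻¹ = [2213/5661; -394/1887]
step 1: x' = x̄ + K·y = [-47/111, 8/37]
step 1: P' = (I − K·H)·P̄ = [3727/5661 1747/1887; 1747/1887 1296/629]

step 0: x' = [10/53, 76/53], P' = [36/53 51/53; 51/53 112/53]
step 1: x' = [-47/111, 8/37], P' = [3727/5661 1747/1887; 1747/1887 1296/629]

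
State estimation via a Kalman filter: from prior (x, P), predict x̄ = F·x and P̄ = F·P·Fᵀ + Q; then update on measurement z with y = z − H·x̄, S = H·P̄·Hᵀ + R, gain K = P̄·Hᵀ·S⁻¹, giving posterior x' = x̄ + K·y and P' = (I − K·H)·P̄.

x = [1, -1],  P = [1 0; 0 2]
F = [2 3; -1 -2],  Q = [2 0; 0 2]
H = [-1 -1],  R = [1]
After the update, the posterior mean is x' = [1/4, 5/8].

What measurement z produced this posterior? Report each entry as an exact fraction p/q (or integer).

x̄ = F·x = [-1, 1]
P̄ = F·P·Fᵀ + Q = [24 -14; -14 11]
S = H·P̄·Hᵀ + R = [8]
K = P̄·Hᵀ·S⁻¹ = [-5/4; 3/8]
x' − x̄ = [5/4, -3/8] = K·y
y = (KᵀK)⁻¹·Kᵀ·(x' − x̄) = [-1]
z = y + H·x̄ = [-1] + [0] = [-1]

z = [-1]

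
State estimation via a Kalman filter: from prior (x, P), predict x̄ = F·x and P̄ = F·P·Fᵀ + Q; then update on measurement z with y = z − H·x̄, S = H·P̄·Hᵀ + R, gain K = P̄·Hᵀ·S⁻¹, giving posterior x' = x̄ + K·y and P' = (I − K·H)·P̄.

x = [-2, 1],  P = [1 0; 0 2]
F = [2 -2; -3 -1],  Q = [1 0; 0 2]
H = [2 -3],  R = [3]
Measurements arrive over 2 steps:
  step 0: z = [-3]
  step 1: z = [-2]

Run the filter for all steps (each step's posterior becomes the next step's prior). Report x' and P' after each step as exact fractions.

step 0: x' = [-102/49, -13/49], P' = [381/49 246/49; 246/49 699/196]
step 1: x' = [-519292/237571, -182954/237571], P' = [493527/237571 315156/237571; 315156/237571 279857/237571]

step 0: x̄ = F·x = [-6, 5]
step 0: P̄ = F·P·Fᵀ + Q = [13 -2; -2 13]
step 0: y = z − H·x̄ = [24]
step 0: S = H·P̄·Hᵀ + R = [196]
step 0: K = P̄·Hᵀ·S⁻¹ = [8/49; -43/196]
step 0: x' = x̄ + K·y = [-102/49, -13/49]
step 0: P' = (I − K·H)·P̄ = [381/49 246/49; 246/49 699/196]
step 1: x̄ = F·x = [-178/49, 319/49]
step 1: P̄ = F·P·Fᵀ + Q = [304/49 -1905/98; -1905/98 20711/196]
step 1: y = z − H·x̄ = [1215/49]
step 1: S = H·P̄·Hᵀ + R = [237571/196]
step 1: K = P̄·Hᵀ·S⁻¹ = [13862/237571; -69753/237571]
step 1: x' = x̄ + K·y = [-519292/237571, -182954/237571]
step 1: P' = (I − K·H)·P̄ = [493527/237571 315156/237571; 315156/237571 279857/237571]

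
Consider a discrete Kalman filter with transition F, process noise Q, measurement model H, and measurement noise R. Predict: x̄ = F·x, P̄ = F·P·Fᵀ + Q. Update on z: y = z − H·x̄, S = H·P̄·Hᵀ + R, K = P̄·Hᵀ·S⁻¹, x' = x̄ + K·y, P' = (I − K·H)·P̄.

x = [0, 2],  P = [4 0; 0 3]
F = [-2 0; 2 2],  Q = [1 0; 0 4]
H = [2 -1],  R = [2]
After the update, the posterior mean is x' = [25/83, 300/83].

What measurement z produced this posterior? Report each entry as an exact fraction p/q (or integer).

z = [-3]

x̄ = F·x = [0, 4]
P̄ = F·P·Fᵀ + Q = [17 -16; -16 32]
S = H·P̄·Hᵀ + R = [166]
K = P̄·Hᵀ·S⁻¹ = [25/83; -32/83]
x' − x̄ = [25/83, -32/83] = K·y
y = (KᵀK)⁻¹·Kᵀ·(x' − x̄) = [1]
z = y + H·x̄ = [1] + [-4] = [-3]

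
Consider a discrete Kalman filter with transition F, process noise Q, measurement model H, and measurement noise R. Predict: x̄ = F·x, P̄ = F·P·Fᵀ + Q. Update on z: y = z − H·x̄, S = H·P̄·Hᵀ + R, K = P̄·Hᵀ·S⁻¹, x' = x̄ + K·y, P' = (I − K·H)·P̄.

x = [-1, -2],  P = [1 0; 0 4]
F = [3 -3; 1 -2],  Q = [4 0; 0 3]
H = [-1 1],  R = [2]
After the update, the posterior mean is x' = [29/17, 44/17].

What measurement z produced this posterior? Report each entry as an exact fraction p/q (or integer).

x̄ = F·x = [3, 3]
P̄ = F·P·Fᵀ + Q = [49 27; 27 20]
S = H·P̄·Hᵀ + R = [17]
K = P̄·Hᵀ·S⁻¹ = [-22/17; -7/17]
x' − x̄ = [-22/17, -7/17] = K·y
y = (KᵀK)⁻¹·Kᵀ·(x' − x̄) = [1]
z = y + H·x̄ = [1] + [0] = [1]

z = [1]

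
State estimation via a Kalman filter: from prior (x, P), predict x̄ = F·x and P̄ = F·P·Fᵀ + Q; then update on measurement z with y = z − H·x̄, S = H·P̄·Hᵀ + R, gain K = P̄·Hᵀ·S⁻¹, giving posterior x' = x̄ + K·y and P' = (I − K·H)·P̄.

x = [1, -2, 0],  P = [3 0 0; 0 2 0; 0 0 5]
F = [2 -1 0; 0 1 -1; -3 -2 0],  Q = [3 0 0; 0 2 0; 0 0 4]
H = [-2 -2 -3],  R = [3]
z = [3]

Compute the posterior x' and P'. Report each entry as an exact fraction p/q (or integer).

x' = [512/113, -236/113, -292/113]
P' = [1849/113 -214/113 -1096/113; -214/113 1015/113 -533/113; -1096/113 -533/113 2253/226]

x̄ = F·x = [4, -2, 1]
P̄ = F·P·Fᵀ + Q = [17 -2 -14; -2 9 -4; -14 -4 39]
y = z − H·x̄ = [10]
S = H·P̄·Hᵀ + R = [226]
K = P̄·Hᵀ·S⁻¹ = [6/113; -1/113; -81/226]
x' = x̄ + K·y = [512/113, -236/113, -292/113]
P' = (I − K·H)·P̄ = [1849/113 -214/113 -1096/113; -214/113 1015/113 -533/113; -1096/113 -533/113 2253/226]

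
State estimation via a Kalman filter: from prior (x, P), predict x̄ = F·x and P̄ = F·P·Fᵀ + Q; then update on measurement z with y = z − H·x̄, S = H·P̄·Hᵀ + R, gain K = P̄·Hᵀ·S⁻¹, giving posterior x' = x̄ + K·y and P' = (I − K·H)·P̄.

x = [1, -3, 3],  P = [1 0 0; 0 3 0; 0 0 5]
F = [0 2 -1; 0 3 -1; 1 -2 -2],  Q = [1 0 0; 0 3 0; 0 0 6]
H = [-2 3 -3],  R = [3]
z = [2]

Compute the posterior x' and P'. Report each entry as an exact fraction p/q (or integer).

x̄ = F·x = [-9, -12, 1]
P̄ = F·P·Fᵀ + Q = [18 23 -2; 23 35 -8; -2 -8 39]
y = z − H·x̄ = [23]
S = H·P̄·Hᵀ + R = [585]
K = P̄·Hᵀ·S⁻¹ = [1/15; 83/585; -137/585]
x' = x̄ + K·y = [-112/15, -5111/585, -2566/585]
P' = (I − K·H)·P̄ = [77/5 262/15 107/15; 262/15 13586/585 6691/585; 107/15 6691/585 4046/585]

x' = [-112/15, -5111/585, -2566/585]
P' = [77/5 262/15 107/15; 262/15 13586/585 6691/585; 107/15 6691/585 4046/585]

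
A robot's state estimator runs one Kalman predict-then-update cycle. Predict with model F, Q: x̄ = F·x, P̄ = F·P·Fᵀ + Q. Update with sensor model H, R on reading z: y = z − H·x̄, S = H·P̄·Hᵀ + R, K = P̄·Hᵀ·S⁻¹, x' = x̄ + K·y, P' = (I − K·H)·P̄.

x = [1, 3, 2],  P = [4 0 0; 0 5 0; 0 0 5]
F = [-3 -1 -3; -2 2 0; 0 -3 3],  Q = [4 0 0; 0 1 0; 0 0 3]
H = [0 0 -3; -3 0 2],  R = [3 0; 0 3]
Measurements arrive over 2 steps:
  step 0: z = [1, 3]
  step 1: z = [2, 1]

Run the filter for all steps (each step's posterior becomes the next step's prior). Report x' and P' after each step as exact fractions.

step 0: x' = [-1011/773, 2921/773, -603/1546], P' = [8115/17006 -701/17006 7455/34012; -701/17006 461117/17006 -3033/34012; 7455/34012 -3033/34012 22503/68024]
step 1: x' = [-116627072/174937325, 7079991924/2973934525, -1922823569/2973934525], P' = [82634356/174937325 -24798356/174937325 38364261/174937325; -24798356/174937325 11653029577/2973934525 -645223212/2973934525; 38364261/174937325 -645223212/2973934525 987702072/2973934525]

step 0: x̄ = F·x = [-12, 4, -3]
step 0: P̄ = F·P·Fᵀ + Q = [90 14 -30; 14 37 -30; -30 -30 93]
step 0: y = z − H·x̄ = [-8, -27]
step 0: S = H·P̄·Hᵀ + R = [840 -828; -828 1545]
step 0: K = P̄·Hᵀ·S⁻¹ = [-7455/34012 -2815/8503; 3033/34012 -155/8503; -22503/68024 23/17006]
step 0: x' = x̄ + K·y = [-1011/773, 2921/773, -603/1546]
step 0: P' = (I − K·H)·P̄ = [8115/17006 -701/17006 7455/34012; -701/17006 461117/17006 -3033/34012; 7455/34012 -3033/34012 22503/68024]
step 1: x̄ = F·x = [2033/1546, 7864/773, -19335/1546]
step 1: P̄ = F·P·Fᵀ + Q = [2826391/68024 -419638/8503 5135055/68024; -419638/8503 949771/8503 -1401186/8503; 5135055/68024 -1401186/8503 17115999/68024]
step 1: y = z − H·x̄ = [-54913/1546, 46315/1546]
step 1: S = H·P̄·Hᵀ + R = [154248063/68024 -56480499/68024; -56480499/68024 32484927/68024]
step 1: K = P̄·Hᵀ·S⁻¹ = [-38364261/174937325 -57058182/174937325; 645223212/2973934525 -8576756/2973934525; -987702072/2973934525 6275611/2973934525]
step 1: x' = x̄ + K·y = [-116627072/174937325, 7079991924/2973934525, -1922823569/2973934525]
step 1: P' = (I − K·H)·P̄ = [82634356/174937325 -24798356/174937325 38364261/174937325; -24798356/174937325 11653029577/2973934525 -645223212/2973934525; 38364261/174937325 -645223212/2973934525 987702072/2973934525]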